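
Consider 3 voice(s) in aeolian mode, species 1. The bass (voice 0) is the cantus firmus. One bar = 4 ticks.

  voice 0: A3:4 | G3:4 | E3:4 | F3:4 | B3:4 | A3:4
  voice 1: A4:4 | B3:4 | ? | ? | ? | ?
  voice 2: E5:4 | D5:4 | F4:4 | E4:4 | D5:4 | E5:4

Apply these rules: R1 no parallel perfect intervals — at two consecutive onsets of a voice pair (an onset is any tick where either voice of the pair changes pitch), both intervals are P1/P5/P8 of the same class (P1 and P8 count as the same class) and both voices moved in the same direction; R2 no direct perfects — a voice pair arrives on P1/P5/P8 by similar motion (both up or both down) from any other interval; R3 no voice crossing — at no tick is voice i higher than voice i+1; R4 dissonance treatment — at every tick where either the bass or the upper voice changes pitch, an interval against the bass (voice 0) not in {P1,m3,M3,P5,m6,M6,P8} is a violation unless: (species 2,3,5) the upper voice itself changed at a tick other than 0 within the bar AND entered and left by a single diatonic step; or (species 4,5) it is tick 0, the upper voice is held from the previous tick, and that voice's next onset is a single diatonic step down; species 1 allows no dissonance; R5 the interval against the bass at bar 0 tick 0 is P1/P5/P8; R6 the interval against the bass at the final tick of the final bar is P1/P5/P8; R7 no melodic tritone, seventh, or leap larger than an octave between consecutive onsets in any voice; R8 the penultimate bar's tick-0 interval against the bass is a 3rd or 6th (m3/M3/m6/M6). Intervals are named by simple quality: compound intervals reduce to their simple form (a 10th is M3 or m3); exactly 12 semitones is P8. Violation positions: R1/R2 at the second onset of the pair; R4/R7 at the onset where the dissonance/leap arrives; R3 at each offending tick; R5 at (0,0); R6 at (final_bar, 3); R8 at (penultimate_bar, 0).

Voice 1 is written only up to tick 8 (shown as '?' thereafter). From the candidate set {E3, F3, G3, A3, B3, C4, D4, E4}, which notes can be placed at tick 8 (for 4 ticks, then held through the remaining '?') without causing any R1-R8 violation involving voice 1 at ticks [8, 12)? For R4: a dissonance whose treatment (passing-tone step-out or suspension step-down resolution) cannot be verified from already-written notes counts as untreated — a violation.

{B3, C4, E4, G3}

E3: violates R2
F3: violates R2,R4,R7
G3: legal
A3: violates R4
B3: legal
C4: legal
D4: violates R4
E4: legal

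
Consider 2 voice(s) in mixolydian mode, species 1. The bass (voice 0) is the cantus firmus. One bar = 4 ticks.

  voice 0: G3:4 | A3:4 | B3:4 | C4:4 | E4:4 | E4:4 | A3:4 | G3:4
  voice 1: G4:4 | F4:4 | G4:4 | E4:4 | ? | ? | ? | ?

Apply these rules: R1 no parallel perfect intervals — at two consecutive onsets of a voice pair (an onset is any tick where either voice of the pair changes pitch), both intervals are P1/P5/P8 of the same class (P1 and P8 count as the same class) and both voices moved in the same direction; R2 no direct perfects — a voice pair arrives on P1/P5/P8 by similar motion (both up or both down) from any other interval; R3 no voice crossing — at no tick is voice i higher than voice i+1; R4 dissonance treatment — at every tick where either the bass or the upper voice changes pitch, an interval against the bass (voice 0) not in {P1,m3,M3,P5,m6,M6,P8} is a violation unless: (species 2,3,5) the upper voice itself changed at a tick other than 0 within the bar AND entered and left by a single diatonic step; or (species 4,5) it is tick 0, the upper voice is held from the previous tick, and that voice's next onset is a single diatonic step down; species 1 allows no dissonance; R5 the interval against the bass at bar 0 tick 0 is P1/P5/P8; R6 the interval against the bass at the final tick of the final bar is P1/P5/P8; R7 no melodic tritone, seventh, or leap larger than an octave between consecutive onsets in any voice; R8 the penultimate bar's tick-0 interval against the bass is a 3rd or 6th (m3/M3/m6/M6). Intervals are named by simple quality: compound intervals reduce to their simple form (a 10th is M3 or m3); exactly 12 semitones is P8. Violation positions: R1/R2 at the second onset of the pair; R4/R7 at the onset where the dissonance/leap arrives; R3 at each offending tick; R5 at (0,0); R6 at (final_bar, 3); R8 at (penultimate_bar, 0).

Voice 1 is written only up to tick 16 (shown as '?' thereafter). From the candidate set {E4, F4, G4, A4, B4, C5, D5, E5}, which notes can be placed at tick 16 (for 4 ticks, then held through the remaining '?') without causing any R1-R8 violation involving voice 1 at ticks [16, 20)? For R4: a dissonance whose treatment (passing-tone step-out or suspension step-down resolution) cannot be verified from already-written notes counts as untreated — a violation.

E4: legal
F4: violates R4
G4: legal
A4: violates R4
B4: violates R2
C5: legal
D5: violates R4,R7
E5: violates R2

{C5, E4, G4}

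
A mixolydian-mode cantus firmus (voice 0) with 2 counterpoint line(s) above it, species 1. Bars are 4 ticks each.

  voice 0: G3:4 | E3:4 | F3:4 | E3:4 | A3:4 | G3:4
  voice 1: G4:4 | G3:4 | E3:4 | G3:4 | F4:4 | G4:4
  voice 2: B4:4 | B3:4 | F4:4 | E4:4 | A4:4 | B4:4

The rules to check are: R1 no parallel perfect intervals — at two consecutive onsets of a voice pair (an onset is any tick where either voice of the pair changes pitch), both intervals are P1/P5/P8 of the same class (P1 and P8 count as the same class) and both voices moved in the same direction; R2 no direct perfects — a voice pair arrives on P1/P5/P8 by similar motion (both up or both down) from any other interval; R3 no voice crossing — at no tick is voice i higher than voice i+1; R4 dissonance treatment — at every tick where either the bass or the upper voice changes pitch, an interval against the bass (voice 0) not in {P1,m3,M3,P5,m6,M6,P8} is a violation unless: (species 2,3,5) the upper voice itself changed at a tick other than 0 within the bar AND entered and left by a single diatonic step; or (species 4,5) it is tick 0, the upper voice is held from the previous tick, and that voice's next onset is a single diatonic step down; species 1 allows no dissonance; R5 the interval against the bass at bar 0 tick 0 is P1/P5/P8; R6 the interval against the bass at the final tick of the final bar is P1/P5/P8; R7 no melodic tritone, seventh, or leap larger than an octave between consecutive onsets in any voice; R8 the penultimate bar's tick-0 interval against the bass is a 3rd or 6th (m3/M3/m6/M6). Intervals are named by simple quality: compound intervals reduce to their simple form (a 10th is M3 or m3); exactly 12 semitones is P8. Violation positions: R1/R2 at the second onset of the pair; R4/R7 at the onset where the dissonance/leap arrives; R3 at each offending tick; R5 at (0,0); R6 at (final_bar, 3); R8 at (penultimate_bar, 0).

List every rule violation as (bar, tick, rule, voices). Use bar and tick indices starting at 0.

(0, 0, R5, (0, 2))
(1, 0, R2, (0, 2))
(2, 0, R2, (0, 2))
(2, 0, R3, (0, 1))
(2, 0, R4, (0, 1))
(2, 0, R7, (2,))
(2, 1, R3, (0, 1))
(2, 2, R3, (0, 1))
(2, 3, R3, (0, 1))
(3, 0, R1, (0, 2))
(4, 0, R1, (0, 2))
(4, 0, R7, (1,))
(4, 0, R8, (0, 2))
(5, 3, R6, (0, 2))

bar 0: v0=G3 v1=G4 v2=B4 downbeat M3
bar 1: v0=E3 v1=G3 v2=B3 downbeat P5
bar 2: v0=F3 v1=E3 v2=F4 downbeat P8
bar 3: v0=E3 v1=G3 v2=E4 downbeat P8
bar 4: v0=A3 v1=F4 v2=A4 downbeat P8
bar 5: v0=G3 v1=G4 v2=B4 downbeat M3
  -> R5 @ bar 0 tick 0 v(0, 2): opens on M3
  -> R2 @ bar 1 tick 0 v(0, 2): G3/B4 M3 -> E3/B3 P5 similar
  -> R2 @ bar 2 tick 0 v(0, 2): E3/B3 P5 -> F3/F4 P8 similar
  -> R3 @ bar 2 tick 0 v(0, 1): F3 above E3
  -> R4 @ bar 2 tick 0 v(0, 1): F3/E3 m2 untreated
  -> R7 @ bar 2 tick 0 v(2,): B3->F4 leap 6st
  -> R3 @ bar 2 tick 1 v(0, 1): F3 above E3
  -> R3 @ bar 2 tick 2 v(0, 1): F3 above E3
  -> R3 @ bar 2 tick 3 v(0, 1): F3 above E3
  -> R1 @ bar 3 tick 0 v(0, 2): F3/F4 P8 -> E3/E4 P8 similar
  -> R1 @ bar 4 tick 0 v(0, 2): E3/E4 P8 -> A3/A4 P8 similar
  -> R7 @ bar 4 tick 0 v(1,): G3->F4 leap 10st
  -> R8 @ bar 4 tick 0 v(0, 2): penult P8 not 3rd/6th
  -> R6 @ bar 5 tick 3 v(0, 2): closes on M3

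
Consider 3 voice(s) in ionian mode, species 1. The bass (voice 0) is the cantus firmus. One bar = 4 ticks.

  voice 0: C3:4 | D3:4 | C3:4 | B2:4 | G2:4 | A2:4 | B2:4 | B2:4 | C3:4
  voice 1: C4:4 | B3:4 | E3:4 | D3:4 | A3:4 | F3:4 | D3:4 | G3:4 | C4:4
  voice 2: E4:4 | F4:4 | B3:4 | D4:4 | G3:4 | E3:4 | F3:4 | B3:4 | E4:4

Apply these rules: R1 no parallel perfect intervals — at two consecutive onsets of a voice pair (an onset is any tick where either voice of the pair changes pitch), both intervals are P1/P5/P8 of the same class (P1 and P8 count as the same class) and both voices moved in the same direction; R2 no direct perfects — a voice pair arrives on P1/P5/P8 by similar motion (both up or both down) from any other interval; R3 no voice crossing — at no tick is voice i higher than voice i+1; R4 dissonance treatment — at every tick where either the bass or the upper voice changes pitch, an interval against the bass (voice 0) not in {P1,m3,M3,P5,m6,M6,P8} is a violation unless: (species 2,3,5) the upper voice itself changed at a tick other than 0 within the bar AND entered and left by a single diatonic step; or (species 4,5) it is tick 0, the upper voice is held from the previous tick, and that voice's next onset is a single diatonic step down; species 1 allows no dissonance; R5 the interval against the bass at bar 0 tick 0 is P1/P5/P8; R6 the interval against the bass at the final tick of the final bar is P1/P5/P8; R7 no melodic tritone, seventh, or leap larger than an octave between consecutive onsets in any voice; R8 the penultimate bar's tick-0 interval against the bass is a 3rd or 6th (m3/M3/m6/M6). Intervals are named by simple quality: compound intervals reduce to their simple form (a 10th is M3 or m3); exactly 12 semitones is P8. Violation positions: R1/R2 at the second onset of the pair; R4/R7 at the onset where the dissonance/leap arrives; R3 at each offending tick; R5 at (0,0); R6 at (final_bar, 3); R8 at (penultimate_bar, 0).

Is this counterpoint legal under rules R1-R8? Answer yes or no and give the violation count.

bar 0: v0=C3 v1=C4 v2=E4 (M3)
bar 1: v0=D3 v1=B3 v2=F4 (m3)
bar 2: v0=C3 v1=E3 v2=B3 (M7)
bar 3: v0=B2 v1=D3 v2=D4 (m3)
bar 4: v0=G2 v1=A3 v2=G3 (P8)
bar 5: v0=A2 v1=F3 v2=E3 (P5)
bar 6: v0=B2 v1=D3 v2=F3 (TT)
bar 7: v0=B2 v1=G3 v2=B3 (P8)
bar 8: v0=C3 v1=C4 v2=E4 (M3)
  R5 @ bar0.0: opens on M3
  R2 @ bar2.0: B3/F4 TT -> E3/B3 P5 similar
  R4 @ bar2.0: C3/B3 M7 untreated
  R7 @ bar2.0: F4->B3 leap 6st
  R2 @ bar4.0: B2/D4 m3 -> G2/G3 P8 similar
  R3 @ bar4.0: A3 above G3
  R4 @ bar4.0: G2/A3 M2 untreated
  R3 @ bar4.1: A3 above G3
  R3 @ bar4.2: A3 above G3
  R3 @ bar4.3: A3 above G3
  R3 @ bar5.0: F3 above E3
  R3 @ bar5.1: F3 above E3
  R3 @ bar5.2: F3 above E3
  R3 @ bar5.3: F3 above E3
  R4 @ bar6.0: B2/F3 TT untreated
  R7 @ bar7.0: F3->B3 leap 6st
  R8 @ bar7.0: penult P8 not 3rd/6th
  R2 @ bar8.0: B2/G3 m6 -> C3/C4 P8 similar
  R6 @ bar8.3: closes on M3

No (19 violations)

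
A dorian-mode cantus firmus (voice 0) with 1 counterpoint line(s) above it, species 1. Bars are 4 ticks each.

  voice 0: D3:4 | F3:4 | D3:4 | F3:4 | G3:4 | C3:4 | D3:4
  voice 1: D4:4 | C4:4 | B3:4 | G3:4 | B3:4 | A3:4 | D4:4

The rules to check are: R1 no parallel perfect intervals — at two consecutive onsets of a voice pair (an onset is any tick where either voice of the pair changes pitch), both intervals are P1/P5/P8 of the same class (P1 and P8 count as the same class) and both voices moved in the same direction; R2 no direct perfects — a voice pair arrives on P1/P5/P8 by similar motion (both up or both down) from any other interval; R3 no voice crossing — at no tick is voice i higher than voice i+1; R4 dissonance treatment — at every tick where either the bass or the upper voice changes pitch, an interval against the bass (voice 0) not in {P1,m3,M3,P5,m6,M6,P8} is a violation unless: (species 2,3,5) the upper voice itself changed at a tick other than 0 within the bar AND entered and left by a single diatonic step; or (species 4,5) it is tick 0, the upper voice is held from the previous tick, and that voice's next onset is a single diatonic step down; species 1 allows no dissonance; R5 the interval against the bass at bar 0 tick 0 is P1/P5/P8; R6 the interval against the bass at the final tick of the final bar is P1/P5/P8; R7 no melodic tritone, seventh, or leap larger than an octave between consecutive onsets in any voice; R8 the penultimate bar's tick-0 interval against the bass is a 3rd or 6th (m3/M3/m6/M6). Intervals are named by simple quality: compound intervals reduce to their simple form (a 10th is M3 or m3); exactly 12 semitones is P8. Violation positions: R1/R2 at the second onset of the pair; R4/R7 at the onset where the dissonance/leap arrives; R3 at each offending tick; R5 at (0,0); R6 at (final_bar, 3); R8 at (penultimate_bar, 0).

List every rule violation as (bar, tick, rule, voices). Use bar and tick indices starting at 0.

bar 0: v0=D3 v1=D4 downbeat P8
bar 1: v0=F3 v1=C4 downbeat P5
bar 2: v0=D3 v1=B3 downbeat M6
bar 3: v0=F3 v1=G3 downbeat M2
bar 4: v0=G3 v1=B3 downbeat M3
bar 5: v0=C3 v1=A3 downbeat M6
bar 6: v0=D3 v1=D4 downbeat P8
  -> R4 @ bar 3 tick 0 v(0, 1): F3/G3 M2 untreated
  -> R2 @ bar 6 tick 0 v(0, 1): C3/A3 M6 -> D3/D4 P8 similar

(3, 0, R4, (0, 1))
(6, 0, R2, (0, 1))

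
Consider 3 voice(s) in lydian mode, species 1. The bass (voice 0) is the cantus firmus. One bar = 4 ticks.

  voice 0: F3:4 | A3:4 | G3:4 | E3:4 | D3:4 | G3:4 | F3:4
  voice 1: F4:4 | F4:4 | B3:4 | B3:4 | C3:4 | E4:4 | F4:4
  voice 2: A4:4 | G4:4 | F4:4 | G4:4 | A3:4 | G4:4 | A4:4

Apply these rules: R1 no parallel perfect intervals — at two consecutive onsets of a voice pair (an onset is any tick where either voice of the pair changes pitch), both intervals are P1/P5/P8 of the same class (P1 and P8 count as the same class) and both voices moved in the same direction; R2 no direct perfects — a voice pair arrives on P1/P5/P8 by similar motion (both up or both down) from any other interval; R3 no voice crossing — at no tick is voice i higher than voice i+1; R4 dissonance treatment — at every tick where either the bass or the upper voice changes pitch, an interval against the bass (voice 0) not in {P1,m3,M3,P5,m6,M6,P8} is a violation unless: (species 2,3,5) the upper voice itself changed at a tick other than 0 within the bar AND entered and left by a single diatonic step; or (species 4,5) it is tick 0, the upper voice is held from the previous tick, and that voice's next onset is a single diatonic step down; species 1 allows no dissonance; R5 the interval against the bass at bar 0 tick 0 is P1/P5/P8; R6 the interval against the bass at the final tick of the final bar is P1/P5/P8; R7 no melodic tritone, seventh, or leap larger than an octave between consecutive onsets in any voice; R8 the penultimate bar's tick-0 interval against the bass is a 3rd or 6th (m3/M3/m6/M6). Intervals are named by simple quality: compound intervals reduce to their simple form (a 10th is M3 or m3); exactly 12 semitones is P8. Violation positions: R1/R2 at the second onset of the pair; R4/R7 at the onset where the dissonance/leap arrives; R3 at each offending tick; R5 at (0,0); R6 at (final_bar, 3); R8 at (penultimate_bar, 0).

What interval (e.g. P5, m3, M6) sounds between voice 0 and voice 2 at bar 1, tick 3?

m7

voice 0=A3 voice 2=G4 -> m7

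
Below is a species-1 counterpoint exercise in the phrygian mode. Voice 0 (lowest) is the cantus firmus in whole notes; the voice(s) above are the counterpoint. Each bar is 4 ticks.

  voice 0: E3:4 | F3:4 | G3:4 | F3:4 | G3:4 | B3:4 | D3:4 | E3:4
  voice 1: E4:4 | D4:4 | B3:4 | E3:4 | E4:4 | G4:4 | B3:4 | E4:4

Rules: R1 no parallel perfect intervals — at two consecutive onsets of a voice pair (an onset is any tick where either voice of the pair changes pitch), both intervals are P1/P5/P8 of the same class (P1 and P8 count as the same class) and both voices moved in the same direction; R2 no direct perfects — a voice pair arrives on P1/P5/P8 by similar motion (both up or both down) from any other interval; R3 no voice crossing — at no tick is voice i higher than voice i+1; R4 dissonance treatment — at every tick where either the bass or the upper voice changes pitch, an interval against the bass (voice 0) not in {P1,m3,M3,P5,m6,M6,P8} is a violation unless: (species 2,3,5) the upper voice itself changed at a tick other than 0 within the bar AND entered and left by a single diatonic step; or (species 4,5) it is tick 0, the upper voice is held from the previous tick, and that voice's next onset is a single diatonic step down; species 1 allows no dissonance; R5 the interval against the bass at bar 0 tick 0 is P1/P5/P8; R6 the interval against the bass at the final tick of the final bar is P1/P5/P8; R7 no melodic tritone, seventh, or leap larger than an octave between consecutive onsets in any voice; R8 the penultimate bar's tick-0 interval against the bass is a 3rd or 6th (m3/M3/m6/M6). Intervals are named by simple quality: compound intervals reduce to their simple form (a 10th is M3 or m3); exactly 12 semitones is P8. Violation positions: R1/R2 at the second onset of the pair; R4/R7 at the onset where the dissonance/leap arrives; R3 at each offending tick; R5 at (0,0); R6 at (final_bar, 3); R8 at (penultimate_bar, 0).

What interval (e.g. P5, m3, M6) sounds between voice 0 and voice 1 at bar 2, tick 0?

voice 0=G3 voice 1=B3 -> M3

M3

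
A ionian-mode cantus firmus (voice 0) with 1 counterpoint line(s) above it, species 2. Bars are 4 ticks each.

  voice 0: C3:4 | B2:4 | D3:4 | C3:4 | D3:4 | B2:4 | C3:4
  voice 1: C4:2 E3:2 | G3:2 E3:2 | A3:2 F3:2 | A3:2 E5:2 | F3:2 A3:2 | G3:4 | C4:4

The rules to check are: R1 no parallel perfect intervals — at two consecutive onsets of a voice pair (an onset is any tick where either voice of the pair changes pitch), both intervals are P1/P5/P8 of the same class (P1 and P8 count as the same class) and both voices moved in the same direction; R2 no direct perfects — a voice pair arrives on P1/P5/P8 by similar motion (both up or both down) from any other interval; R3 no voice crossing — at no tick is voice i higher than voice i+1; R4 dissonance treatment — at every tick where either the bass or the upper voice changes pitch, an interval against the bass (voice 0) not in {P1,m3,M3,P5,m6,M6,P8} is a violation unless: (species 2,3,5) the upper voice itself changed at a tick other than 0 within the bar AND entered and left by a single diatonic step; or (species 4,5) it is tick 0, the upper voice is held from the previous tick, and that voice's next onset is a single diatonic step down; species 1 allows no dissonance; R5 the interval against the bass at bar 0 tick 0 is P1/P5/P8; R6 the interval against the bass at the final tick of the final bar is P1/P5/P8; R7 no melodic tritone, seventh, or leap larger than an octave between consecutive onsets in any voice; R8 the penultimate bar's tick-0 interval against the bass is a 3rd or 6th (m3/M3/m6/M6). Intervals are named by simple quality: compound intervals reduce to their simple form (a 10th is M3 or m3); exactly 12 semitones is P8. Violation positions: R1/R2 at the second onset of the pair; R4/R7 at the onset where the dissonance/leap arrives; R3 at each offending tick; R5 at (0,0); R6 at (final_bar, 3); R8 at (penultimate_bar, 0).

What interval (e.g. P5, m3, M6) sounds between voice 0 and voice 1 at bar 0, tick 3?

M3

voice 0=C3 voice 1=E3 -> M3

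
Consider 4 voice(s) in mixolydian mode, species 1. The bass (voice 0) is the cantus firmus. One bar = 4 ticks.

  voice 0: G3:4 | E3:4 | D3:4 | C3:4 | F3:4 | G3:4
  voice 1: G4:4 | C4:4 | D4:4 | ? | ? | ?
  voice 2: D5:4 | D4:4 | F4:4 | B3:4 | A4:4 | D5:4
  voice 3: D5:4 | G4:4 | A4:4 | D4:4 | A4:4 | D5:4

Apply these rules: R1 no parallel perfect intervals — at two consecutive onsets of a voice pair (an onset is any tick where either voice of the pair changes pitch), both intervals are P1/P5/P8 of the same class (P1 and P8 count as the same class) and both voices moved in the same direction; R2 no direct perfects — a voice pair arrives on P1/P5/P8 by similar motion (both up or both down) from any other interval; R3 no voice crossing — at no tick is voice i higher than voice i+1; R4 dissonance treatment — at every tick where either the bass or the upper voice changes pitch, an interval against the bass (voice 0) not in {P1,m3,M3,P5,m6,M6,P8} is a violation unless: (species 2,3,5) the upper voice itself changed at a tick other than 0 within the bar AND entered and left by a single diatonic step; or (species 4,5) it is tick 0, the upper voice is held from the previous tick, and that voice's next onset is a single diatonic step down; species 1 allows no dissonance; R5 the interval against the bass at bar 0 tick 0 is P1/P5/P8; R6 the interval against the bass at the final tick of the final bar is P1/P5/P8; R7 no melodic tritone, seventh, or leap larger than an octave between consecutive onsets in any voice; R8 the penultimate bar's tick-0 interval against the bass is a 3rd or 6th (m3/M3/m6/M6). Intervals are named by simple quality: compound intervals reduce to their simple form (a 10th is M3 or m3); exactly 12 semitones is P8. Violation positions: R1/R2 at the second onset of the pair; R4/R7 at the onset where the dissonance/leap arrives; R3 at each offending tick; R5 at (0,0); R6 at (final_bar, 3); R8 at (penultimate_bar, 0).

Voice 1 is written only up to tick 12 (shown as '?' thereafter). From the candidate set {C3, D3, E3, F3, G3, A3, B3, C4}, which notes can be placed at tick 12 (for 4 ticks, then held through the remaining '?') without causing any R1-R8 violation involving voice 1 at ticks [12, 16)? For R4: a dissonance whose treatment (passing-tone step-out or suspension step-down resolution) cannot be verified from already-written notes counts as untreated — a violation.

C3: violates R1,R7
D3: violates R2,R4
E3: violates R2,R7
F3: violates R4
G3: violates R1,R2
A3: legal
B3: violates R2,R4
C4: violates R1,R3

{A3}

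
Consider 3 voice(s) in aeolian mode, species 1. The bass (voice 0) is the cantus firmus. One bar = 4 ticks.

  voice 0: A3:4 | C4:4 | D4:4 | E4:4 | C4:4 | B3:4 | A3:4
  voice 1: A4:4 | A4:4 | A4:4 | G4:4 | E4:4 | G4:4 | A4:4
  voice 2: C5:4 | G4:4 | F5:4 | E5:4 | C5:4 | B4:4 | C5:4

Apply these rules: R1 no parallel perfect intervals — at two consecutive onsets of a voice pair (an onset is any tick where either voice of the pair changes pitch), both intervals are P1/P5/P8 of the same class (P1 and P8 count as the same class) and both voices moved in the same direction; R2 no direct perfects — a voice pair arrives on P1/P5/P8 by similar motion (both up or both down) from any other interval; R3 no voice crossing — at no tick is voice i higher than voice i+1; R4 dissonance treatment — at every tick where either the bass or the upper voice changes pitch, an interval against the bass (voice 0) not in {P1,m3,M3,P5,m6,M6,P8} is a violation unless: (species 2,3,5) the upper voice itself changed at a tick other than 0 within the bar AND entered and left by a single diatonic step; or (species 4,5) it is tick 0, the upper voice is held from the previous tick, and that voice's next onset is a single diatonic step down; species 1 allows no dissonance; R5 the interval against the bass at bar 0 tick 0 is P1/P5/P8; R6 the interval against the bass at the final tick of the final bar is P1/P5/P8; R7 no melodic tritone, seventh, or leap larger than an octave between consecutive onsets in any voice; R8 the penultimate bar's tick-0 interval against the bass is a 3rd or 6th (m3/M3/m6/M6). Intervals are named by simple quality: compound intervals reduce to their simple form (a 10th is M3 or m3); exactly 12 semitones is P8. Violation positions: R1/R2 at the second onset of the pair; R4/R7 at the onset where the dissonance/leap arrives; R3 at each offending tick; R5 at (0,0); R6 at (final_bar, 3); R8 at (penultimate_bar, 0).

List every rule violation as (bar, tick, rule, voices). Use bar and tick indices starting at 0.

bar 0: v0=A3 v1=A4 v2=C5 downbeat m3
bar 1: v0=C4 v1=A4 v2=G4 downbeat P5
bar 2: v0=D4 v1=A4 v2=F5 downbeat m3
bar 3: v0=E4 v1=G4 v2=E5 downbeat P8
bar 4: v0=C4 v1=E4 v2=C5 downbeat P8
bar 5: v0=B3 v1=G4 v2=B4 downbeat P8
bar 6: v0=A3 v1=A4 v2=C5 downbeat m3
  -> R5 @ bar 0 tick 0 v(0, 2): opens on m3
  -> R3 @ bar 1 tick 0 v(1, 2): A4 above G4
  -> R3 @ bar 1 tick 1 v(1, 2): A4 above G4
  -> R3 @ bar 1 tick 2 v(1, 2): A4 above G4
  -> R3 @ bar 1 tick 3 v(1, 2): A4 above G4
  -> R7 @ bar 2 tick 0 v(2,): G4->F5 leap 10st
  -> R1 @ bar 4 tick 0 v(0, 2): E4/E5 P8 -> C4/C5 P8 similar
  -> R1 @ bar 5 tick 0 v(0, 2): C4/C5 P8 -> B3/B4 P8 similar
  -> R8 @ bar 5 tick 0 v(0, 2): penult P8 not 3rd/6th
  -> R6 @ bar 6 tick 3 v(0, 2): closes on m3

(0, 0, R5, (0, 2))
(1, 0, R3, (1, 2))
(1, 1, R3, (1, 2))
(1, 2, R3, (1, 2))
(1, 3, R3, (1, 2))
(2, 0, R7, (2,))
(4, 0, R1, (0, 2))
(5, 0, R1, (0, 2))
(5, 0, R8, (0, 2))
(6, 3, R6, (0, 2))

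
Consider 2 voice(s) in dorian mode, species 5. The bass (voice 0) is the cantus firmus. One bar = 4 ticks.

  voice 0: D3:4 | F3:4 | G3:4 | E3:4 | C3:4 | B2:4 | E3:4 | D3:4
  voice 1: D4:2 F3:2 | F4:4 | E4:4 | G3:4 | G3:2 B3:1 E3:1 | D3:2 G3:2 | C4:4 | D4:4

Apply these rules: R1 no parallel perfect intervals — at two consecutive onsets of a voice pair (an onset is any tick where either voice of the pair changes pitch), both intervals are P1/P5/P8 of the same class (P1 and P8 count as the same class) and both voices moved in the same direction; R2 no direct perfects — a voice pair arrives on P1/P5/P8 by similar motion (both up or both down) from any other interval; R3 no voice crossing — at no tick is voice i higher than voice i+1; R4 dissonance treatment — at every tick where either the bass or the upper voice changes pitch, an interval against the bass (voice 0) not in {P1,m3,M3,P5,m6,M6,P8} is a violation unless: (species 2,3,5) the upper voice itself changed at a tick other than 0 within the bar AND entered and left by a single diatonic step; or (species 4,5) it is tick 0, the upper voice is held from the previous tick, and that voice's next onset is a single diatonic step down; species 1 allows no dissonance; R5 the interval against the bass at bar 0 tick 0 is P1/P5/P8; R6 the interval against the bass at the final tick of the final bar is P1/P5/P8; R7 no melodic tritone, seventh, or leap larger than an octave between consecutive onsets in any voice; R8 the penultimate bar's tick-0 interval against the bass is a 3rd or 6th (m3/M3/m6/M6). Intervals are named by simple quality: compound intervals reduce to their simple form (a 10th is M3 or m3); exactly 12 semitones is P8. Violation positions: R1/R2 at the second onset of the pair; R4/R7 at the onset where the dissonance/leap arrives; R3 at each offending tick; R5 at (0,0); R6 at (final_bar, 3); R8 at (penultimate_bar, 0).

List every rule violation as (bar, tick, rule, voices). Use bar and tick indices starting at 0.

bar 0: v0=D3 v1=D4 downbeat P8
bar 1: v0=F3 v1=F4 downbeat P8
bar 2: v0=G3 v1=E4 downbeat M6
bar 3: v0=E3 v1=G3 downbeat m3
bar 4: v0=C3 v1=G3 downbeat P5
bar 5: v0=B2 v1=D3 downbeat m3
bar 6: v0=E3 v1=C4 downbeat m6
bar 7: v0=D3 v1=D4 downbeat P8
  -> R2 @ bar 1 tick 0 v(0, 1): D3/F3 m3 -> F3/F4 P8 similar
  -> R4 @ bar 4 tick 2 v(0, 1): C3/B3 M7 untreated

(1, 0, R2, (0, 1))
(4, 2, R4, (0, 1))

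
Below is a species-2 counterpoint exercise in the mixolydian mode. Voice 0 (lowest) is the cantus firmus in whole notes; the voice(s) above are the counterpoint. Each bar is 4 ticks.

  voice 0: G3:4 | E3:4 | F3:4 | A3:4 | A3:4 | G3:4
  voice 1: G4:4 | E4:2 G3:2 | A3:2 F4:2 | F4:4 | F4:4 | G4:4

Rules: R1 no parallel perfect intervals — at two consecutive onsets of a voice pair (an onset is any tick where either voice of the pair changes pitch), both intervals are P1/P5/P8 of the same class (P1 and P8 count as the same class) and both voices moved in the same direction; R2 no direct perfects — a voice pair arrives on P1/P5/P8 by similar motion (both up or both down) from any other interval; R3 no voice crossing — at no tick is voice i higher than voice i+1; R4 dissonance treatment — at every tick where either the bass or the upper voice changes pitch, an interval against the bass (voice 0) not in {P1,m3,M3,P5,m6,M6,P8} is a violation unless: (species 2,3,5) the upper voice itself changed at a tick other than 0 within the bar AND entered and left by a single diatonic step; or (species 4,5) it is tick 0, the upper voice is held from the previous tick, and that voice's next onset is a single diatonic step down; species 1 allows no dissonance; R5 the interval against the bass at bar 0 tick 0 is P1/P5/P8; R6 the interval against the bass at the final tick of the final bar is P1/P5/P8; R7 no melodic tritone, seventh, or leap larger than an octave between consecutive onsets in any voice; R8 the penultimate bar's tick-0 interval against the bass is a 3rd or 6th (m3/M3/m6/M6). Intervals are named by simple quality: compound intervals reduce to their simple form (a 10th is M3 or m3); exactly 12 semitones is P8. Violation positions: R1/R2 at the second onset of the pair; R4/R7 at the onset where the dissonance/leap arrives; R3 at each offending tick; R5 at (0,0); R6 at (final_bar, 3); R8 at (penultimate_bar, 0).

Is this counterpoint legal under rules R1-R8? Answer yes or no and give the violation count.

bar 0: v0=G3 v1=G4 (P8)
bar 1: v0=E3 v1=E4 (P8)
bar 2: v0=F3 v1=A3 (M3)
bar 3: v0=A3 v1=F4 (m6)
bar 4: v0=A3 v1=F4 (m6)
bar 5: v0=G3 v1=G4 (P8)
  R1 @ bar1.0: G3/G4 P8 -> E3/E4 P8 similar

No (1 violations)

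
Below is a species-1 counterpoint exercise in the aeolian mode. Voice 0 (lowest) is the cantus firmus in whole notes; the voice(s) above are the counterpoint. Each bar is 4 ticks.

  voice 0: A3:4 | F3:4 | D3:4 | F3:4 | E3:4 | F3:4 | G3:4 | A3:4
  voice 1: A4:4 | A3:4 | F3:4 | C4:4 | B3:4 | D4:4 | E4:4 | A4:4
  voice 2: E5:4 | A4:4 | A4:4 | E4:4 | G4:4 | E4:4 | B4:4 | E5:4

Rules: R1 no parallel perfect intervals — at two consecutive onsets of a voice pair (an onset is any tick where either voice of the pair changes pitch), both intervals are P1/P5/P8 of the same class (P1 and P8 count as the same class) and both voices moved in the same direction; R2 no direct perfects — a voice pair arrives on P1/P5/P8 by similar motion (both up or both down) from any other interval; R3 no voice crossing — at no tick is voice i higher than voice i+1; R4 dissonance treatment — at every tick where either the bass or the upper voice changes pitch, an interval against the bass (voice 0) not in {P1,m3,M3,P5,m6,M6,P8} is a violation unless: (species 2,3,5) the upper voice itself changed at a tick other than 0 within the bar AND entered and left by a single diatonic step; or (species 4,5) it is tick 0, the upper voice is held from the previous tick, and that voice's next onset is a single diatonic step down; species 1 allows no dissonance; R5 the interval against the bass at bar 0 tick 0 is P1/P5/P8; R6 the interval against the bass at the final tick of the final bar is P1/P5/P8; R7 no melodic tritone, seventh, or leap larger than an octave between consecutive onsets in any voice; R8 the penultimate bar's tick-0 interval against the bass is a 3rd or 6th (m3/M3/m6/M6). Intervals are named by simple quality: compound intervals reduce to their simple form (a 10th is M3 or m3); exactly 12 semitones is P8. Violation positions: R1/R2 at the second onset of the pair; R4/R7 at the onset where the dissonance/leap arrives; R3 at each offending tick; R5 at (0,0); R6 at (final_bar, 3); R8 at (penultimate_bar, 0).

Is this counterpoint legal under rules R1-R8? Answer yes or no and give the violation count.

No (9 violations)

bar 0: v0=A3 v1=A4 v2=E5 (P5)
bar 1: v0=F3 v1=A3 v2=A4 (M3)
bar 2: v0=D3 v1=F3 v2=A4 (P5)
bar 3: v0=F3 v1=C4 v2=E4 (M7)
bar 4: v0=E3 v1=B3 v2=G4 (m3)
bar 5: v0=F3 v1=D4 v2=E4 (M7)
bar 6: v0=G3 v1=E4 v2=B4 (M3)
bar 7: v0=A3 v1=A4 v2=E5 (P5)
  R2 @ bar1.0: A4/E5 P5 -> A3/A4 P8 similar
  R2 @ bar3.0: D3/F3 m3 -> F3/C4 P5 similar
  R4 @ bar3.0: F3/E4 M7 untreated
  R1 @ bar4.0: F3/C4 P5 -> E3/B3 P5 similar
  R4 @ bar5.0: F3/E4 M7 untreated
  R2 @ bar6.0: D4/E4 M2 -> E4/B4 P5 similar
  R1 @ bar7.0: E4/B4 P5 -> A4/E5 P5 similar
  R2 @ bar7.0: G3/E4 M6 -> A3/A4 P8 similar
  R2 @ bar7.0: G3/B4 M3 -> A3/E5 P5 similar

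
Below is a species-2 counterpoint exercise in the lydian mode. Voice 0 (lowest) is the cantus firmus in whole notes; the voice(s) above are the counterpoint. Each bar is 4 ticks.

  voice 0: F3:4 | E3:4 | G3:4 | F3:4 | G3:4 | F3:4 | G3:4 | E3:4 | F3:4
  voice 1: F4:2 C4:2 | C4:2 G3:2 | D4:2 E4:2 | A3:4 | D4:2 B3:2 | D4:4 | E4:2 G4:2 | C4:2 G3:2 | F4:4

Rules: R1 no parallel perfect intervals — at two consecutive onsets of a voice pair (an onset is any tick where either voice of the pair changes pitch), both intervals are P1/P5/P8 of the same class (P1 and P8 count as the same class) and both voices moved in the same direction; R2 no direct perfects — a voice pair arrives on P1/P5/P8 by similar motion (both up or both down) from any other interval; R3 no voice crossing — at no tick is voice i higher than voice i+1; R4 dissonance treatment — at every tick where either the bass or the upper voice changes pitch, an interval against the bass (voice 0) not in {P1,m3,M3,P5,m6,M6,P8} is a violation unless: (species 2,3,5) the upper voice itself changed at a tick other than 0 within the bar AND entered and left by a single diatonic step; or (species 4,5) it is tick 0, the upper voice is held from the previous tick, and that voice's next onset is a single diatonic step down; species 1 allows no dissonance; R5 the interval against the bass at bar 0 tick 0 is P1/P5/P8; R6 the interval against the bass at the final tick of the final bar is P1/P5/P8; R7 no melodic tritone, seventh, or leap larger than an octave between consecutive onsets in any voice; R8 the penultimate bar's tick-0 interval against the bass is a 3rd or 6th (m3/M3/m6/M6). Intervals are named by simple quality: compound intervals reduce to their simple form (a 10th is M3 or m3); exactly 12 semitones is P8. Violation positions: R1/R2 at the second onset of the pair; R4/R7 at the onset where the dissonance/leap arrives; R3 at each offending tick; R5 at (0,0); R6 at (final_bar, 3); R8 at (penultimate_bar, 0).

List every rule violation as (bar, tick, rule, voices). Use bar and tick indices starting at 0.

(2, 0, R2, (0, 1))
(4, 0, R2, (0, 1))
(8, 0, R2, (0, 1))
(8, 0, R7, (1,))

bar 0: v0=F3 v1=F4 downbeat P8
bar 1: v0=E3 v1=C4 downbeat m6
bar 2: v0=G3 v1=D4 downbeat P5
bar 3: v0=F3 v1=A3 downbeat M3
bar 4: v0=G3 v1=D4 downbeat P5
bar 5: v0=F3 v1=D4 downbeat M6
bar 6: v0=G3 v1=E4 downbeat M6
bar 7: v0=E3 v1=C4 downbeat m6
bar 8: v0=F3 v1=F4 downbeat P8
  -> R2 @ bar 2 tick 0 v(0, 1): E3/G3 m3 -> G3/D4 P5 similar
  -> R2 @ bar 4 tick 0 v(0, 1): F3/A3 M3 -> G3/D4 P5 similar
  -> R2 @ bar 8 tick 0 v(0, 1): E3/G3 m3 -> F3/F4 P8 similar
  -> R7 @ bar 8 tick 0 v(1,): G3->F4 leap 10st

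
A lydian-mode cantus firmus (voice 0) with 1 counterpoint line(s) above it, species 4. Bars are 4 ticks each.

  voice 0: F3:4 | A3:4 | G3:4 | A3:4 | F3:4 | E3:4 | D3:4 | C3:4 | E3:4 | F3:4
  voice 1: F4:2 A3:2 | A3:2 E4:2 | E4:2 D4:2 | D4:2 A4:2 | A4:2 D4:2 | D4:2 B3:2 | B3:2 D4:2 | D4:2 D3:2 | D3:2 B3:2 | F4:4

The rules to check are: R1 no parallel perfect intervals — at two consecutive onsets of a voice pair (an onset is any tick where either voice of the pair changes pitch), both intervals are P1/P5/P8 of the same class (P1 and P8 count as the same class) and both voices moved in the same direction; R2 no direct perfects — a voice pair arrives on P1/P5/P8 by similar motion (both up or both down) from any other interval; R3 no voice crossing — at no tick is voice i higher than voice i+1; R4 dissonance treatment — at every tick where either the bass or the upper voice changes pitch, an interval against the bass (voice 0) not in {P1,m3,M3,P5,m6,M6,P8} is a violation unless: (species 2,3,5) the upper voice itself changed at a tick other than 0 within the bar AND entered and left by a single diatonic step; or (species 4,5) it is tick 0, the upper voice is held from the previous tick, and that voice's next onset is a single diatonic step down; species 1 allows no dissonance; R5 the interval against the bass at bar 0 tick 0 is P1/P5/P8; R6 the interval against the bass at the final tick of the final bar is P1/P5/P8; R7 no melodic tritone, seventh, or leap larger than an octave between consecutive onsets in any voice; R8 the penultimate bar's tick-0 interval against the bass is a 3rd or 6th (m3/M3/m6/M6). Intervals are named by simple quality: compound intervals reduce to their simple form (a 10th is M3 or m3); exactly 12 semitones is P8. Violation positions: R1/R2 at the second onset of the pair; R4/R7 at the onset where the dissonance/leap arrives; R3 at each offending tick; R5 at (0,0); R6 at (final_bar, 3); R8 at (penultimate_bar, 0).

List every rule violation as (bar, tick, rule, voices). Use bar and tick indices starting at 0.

(3, 0, R4, (0, 1))
(5, 0, R4, (0, 1))
(7, 0, R4, (0, 1))
(7, 2, R4, (0, 1))
(8, 0, R3, (0, 1))
(8, 0, R4, (0, 1))
(8, 0, R8, (0, 1))
(8, 1, R3, (0, 1))
(9, 0, R2, (0, 1))
(9, 0, R7, (1,))

bar 0: v0=F3 v1=F4 downbeat P8
bar 1: v0=A3 v1=A3 downbeat P1
bar 2: v0=G3 v1=E4 downbeat M6
bar 3: v0=A3 v1=D4 downbeat P4
bar 4: v0=F3 v1=A4 downbeat M3
bar 5: v0=E3 v1=D4 downbeat m7
bar 6: v0=D3 v1=B3 downbeat M6
bar 7: v0=C3 v1=D4 downbeat M2
bar 8: v0=E3 v1=D3 downbeat M2
bar 9: v0=F3 v1=F4 downbeat P8
  -> R4 @ bar 3 tick 0 v(0, 1): A3/D4 P4 untreated
  -> R4 @ bar 5 tick 0 v(0, 1): E3/D4 m7 untreated
  -> R4 @ bar 7 tick 0 v(0, 1): C3/D4 M2 untreated
  -> R4 @ bar 7 tick 2 v(0, 1): C3/D3 M2 untreated
  -> R3 @ bar 8 tick 0 v(0, 1): E3 above D3
  -> R4 @ bar 8 tick 0 v(0, 1): E3/D3 M2 untreated
  -> R8 @ bar 8 tick 0 v(0, 1): penult M2 not 3rd/6th
  -> R3 @ bar 8 tick 1 v(0, 1): E3 above D3
  -> R2 @ bar 9 tick 0 v(0, 1): E3/B3 P5 -> F3/F4 P8 similar
  -> R7 @ bar 9 tick 0 v(1,): B3->F4 leap 6st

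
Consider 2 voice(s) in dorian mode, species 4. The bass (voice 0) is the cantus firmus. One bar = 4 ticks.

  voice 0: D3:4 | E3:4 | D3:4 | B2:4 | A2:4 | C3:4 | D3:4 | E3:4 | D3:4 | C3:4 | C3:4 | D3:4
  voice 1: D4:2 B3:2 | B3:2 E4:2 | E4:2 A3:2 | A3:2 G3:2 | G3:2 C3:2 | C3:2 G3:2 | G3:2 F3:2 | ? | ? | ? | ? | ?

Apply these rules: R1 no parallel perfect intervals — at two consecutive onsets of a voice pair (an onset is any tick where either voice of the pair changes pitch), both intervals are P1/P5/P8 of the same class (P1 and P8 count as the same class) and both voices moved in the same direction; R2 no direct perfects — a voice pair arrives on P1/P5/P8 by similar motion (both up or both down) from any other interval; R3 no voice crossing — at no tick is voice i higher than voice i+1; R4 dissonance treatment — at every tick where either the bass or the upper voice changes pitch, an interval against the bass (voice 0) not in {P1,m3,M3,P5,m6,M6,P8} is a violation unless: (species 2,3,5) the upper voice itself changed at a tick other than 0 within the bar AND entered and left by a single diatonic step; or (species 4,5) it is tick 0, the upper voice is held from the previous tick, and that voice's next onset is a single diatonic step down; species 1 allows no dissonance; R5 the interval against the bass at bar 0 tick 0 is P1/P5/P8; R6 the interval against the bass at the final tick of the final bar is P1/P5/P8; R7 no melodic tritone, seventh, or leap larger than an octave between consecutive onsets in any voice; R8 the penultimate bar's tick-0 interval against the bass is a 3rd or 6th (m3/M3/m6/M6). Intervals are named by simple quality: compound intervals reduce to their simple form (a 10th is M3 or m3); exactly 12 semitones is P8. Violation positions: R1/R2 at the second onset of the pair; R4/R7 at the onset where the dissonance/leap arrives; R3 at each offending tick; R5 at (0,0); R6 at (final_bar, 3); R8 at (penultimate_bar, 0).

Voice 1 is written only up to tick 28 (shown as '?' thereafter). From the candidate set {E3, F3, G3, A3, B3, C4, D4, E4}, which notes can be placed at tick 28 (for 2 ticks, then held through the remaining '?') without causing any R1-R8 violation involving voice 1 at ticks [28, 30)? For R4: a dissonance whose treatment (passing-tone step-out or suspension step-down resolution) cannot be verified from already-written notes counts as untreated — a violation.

{C4, E3, G3}

E3: legal
F3: violates R4
G3: legal
A3: violates R4
B3: violates R2,R7
C4: legal
D4: violates R4
E4: violates R2,R7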